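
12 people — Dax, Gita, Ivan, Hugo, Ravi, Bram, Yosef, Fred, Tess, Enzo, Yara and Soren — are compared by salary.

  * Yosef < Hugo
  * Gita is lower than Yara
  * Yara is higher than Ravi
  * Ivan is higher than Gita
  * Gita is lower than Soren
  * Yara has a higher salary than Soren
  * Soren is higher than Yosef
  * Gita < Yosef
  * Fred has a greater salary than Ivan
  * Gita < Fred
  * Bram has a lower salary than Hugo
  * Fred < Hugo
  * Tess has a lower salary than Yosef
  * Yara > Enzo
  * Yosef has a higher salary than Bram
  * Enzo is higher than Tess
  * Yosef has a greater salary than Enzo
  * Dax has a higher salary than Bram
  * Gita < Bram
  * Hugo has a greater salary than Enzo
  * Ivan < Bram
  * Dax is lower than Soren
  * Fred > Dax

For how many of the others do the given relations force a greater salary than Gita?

The elements the relations force above Gita are Ivan, Bram, Dax, Fred, Yosef, Hugo, Soren, Yara — no chain reaches any other.
That is 8.

8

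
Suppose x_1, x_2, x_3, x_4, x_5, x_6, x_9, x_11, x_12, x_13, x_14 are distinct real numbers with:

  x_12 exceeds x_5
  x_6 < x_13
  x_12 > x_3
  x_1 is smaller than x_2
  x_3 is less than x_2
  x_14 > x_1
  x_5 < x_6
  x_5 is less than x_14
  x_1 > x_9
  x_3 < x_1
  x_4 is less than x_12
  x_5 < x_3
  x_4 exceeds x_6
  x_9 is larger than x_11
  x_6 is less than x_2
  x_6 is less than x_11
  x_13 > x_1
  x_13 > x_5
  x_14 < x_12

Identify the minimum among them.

x_5

Chaining upward from x_5: directly above it, x_3, x_6, x_14, x_12, x_13; then x_11, x_4, x_1, x_2; then x_9.
That covers every other element, and nothing is given below x_5, so x_5 is the minimum.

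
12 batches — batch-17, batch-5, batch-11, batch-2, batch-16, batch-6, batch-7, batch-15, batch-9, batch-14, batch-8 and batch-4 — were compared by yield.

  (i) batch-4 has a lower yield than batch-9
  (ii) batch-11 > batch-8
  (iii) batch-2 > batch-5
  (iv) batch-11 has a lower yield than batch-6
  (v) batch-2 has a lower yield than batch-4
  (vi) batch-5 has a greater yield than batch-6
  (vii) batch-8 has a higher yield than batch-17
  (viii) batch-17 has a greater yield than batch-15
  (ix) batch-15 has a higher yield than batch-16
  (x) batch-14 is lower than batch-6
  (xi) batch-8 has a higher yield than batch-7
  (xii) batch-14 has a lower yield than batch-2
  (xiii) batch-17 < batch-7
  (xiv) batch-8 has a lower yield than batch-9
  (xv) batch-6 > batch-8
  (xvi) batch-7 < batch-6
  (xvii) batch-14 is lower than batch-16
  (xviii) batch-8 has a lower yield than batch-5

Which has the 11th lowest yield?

The consecutive relations fix a unique order: batch-14 < batch-16 < batch-15 < batch-17 < batch-7 < batch-8 < batch-11 < batch-6 < batch-5 < batch-2 < batch-4 < batch-9.
Counting 11 from the smallest end gives batch-4.

batch-4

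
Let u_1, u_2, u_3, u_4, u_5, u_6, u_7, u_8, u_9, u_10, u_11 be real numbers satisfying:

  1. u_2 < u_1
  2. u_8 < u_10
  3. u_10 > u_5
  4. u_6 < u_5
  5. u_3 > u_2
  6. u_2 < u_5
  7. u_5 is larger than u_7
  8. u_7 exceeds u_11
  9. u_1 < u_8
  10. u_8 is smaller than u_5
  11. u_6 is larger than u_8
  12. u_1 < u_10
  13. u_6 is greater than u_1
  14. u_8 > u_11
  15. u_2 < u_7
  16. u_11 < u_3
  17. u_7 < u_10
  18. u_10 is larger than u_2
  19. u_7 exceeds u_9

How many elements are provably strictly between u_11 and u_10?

Chaining upward from u_11 reaches: u_7, u_8, u_3, u_6, u_5.
Chaining downward from u_10 reaches: u_9, u_2, u_1, u_7, u_8, u_6, u_5.
Strictly between u_11 and u_10 are those in both lists: u_7, u_8, u_6, u_5 — 4 elements.

4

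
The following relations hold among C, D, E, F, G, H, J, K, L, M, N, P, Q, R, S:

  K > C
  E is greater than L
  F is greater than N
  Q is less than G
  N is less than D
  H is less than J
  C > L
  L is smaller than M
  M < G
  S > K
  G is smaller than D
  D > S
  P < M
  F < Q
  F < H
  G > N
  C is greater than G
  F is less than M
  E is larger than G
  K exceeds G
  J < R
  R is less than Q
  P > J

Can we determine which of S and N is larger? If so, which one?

Chaining the given relations: N < F < H < J < R < Q < G < C < K < S.
So S is larger.

S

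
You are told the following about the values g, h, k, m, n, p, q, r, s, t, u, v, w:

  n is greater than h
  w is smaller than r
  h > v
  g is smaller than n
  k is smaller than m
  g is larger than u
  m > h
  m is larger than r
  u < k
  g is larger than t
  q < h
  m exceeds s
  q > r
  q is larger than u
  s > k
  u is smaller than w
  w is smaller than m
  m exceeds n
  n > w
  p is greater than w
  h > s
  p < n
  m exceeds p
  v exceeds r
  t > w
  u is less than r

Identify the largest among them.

m

Chaining downward from m: directly below it, k, w, r, p, s, h, n; then u, v, q, g; then t.
That covers every other element, and nothing is given above m, so m is the largest.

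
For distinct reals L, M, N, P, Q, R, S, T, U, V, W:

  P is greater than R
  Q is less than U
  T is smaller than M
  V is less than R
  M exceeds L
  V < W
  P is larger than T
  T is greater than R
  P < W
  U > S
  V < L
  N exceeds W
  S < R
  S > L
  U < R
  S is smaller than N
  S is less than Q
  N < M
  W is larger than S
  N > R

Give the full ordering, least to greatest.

Nothing is placed below V, so it is least; from there V < L; L < S; S < Q; Q < U; U < R; R < T; T < P; P < W; W < N; N < M, each given directly.

V < L < S < Q < U < R < T < P < W < N < M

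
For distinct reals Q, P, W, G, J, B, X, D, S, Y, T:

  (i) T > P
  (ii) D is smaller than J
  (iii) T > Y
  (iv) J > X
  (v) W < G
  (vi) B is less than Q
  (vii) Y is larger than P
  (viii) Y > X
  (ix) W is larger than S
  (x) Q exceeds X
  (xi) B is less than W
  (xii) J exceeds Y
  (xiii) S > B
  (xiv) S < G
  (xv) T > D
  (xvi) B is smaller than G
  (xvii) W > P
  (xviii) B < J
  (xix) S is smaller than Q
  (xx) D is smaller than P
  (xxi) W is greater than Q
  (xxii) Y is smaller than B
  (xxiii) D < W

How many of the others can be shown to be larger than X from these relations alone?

The elements the relations force above X are Y, B, T, S, Q, W, G, J — no chain reaches any other.
That is 8.

8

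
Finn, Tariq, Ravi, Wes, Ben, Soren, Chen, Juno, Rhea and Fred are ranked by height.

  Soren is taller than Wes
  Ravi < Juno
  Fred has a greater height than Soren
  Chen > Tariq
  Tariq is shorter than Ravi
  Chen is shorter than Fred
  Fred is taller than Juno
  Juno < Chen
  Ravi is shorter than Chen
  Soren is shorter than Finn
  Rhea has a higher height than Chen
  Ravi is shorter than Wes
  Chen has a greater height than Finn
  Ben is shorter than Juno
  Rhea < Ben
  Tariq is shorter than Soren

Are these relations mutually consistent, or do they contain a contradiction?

We have Juno < Chen stated directly, yet also Chen < Rhea < Ben < Juno by chaining the others — so Chen < Juno. Contradiction.

inconsistent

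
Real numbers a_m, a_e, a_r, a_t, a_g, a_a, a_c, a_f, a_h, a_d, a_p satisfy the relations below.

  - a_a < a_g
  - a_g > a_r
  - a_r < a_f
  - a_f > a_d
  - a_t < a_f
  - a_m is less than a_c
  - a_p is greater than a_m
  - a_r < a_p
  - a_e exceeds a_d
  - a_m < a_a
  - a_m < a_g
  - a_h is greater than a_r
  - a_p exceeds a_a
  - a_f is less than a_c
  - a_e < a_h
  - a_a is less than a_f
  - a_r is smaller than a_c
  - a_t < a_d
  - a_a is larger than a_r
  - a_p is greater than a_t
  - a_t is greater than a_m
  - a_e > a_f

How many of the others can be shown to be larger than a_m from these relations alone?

9

From a_m the given relations immediately reach a_t, a_a, a_p, a_g, a_c.
From those, a_d, a_f — 7 in total.
From those, a_e — 8 in total.
From those, a_h — 9 in total.
Nothing else is reachable above a_m; 9 in all.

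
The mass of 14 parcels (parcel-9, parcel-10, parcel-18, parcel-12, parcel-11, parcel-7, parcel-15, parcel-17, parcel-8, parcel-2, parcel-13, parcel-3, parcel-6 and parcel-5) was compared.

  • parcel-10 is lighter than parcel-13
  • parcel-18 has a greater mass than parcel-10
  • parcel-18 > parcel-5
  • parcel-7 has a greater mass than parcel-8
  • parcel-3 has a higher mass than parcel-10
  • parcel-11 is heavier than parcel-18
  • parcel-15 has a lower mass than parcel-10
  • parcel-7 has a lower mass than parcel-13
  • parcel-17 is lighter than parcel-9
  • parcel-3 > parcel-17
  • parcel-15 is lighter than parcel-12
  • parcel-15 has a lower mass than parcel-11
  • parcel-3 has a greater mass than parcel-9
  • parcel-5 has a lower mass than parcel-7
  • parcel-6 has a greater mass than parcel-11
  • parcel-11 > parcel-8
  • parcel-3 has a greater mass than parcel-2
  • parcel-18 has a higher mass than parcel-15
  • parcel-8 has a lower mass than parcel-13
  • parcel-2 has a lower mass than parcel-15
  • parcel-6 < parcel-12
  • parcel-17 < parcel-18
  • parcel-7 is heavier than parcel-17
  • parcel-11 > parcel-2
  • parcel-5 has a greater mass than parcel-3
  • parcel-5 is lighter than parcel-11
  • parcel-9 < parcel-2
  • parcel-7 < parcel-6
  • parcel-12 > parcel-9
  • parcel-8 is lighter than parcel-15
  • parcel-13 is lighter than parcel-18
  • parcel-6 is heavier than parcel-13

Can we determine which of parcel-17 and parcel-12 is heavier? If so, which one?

parcel-12

Following the relations from parcel-17: parcel-17 < parcel-9 < parcel-2 < parcel-15 < parcel-10 < parcel-3 < parcel-5 < parcel-7 < parcel-13 < parcel-18 < parcel-11 < parcel-6 < parcel-12.
So parcel-12 is heavier.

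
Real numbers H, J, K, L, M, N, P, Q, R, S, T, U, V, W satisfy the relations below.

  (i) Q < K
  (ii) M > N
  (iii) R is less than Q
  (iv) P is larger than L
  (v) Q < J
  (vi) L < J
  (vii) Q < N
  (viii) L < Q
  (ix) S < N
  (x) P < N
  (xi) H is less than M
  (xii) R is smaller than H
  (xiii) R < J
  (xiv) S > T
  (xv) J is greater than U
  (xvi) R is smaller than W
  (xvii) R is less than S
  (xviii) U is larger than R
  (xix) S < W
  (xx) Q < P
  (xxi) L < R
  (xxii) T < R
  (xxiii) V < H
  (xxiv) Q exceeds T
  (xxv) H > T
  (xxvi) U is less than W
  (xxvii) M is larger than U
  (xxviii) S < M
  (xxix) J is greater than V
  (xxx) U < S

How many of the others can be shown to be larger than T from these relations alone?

From T the given relations immediately reach R, Q, S, H.
From those, U, P, K, W, N, M, J — 11 in total.
Nothing else is reachable above T; 11 in all.

11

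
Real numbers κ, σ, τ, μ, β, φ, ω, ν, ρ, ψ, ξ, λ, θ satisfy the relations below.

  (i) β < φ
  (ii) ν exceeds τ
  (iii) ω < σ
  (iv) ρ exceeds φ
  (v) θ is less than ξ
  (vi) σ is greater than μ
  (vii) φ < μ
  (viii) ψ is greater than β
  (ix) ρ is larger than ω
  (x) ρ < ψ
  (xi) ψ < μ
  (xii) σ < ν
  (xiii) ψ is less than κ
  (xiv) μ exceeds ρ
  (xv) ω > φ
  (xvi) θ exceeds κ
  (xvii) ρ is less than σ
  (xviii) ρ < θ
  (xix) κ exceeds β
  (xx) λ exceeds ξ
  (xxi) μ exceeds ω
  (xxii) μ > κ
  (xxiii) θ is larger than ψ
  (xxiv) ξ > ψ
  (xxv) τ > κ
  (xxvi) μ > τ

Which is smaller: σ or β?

β

β < φ < ω < ρ < ψ < κ < τ < μ < σ, by transitivity through φ, ω, ρ, ψ, κ, τ, μ.
So β < σ; β is the smaller of the two.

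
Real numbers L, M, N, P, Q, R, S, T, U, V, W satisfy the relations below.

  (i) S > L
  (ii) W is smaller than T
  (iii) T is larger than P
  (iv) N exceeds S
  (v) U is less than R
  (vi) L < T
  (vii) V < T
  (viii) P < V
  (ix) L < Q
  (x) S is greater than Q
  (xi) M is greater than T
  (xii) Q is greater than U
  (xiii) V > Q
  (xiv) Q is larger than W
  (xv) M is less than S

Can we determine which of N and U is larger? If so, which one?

N

U < Q and Q < V give U < V.
Then V < T extends the chain to T.
With T < M: U < Q < V < T < M.
With M < S: U < Q < V < T < M < S.
With S < N: U < Q < V < T < M < S < N.
So N is larger.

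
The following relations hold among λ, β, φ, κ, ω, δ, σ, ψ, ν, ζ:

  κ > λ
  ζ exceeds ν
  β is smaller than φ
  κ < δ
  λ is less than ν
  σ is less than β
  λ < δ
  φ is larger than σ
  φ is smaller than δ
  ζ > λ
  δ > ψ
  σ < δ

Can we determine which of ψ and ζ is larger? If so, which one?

undetermined

Following every chain through ψ: above ψ we get δ.
ζ is not reached, and no chain runs the other way from ζ to ψ.
So the given relations leave the order of ψ and ζ undetermined.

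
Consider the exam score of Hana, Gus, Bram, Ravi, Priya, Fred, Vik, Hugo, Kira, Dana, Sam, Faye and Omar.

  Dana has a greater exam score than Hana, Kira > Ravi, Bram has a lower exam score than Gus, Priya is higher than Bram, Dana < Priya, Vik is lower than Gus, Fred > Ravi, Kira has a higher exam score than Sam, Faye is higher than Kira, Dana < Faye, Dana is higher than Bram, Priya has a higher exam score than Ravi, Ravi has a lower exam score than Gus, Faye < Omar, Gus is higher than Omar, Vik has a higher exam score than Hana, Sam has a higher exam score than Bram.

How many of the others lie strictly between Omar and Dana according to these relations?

1

The relations place Dana below Omar. An element lies strictly between them when it is forced above Dana and also forced below Omar.
Above Dana: {Priya, Faye, Gus}. Below Omar: {Bram, Hana, Ravi, Sam, Kira, Faye}.
Intersection: {Faye} — 1.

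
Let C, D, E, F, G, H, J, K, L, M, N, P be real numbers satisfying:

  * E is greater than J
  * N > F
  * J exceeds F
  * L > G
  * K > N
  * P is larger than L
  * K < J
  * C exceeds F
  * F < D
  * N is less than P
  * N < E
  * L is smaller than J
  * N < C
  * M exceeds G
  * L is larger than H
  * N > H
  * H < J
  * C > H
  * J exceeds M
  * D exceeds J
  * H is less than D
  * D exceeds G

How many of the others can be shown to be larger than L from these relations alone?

4

Directly above L: J, P.
One step further: D, E (4 so far).
Nothing else is reachable above L; 4 in all.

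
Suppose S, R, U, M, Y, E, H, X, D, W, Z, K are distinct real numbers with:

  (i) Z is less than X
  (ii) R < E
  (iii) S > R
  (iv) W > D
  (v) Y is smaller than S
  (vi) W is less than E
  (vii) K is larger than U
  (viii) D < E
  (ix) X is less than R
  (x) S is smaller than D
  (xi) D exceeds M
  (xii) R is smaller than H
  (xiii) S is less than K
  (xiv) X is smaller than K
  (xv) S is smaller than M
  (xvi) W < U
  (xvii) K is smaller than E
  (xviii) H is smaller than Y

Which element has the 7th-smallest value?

Chaining the given pairs: Z < X < R < H < Y < S < M < D < W < U < K < E.
Counting 7 from the smallest end gives M.

M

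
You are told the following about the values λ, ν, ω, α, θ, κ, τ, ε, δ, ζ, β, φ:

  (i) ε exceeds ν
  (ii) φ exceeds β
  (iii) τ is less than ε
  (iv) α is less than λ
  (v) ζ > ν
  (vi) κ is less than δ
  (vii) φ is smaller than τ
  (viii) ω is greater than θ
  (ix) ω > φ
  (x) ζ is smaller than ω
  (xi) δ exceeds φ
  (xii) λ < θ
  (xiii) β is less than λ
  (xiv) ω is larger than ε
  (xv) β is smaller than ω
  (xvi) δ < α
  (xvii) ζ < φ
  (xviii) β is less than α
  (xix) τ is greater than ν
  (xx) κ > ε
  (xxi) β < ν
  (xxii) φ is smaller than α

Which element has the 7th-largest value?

Piecing the relations together gives one ordering: β < ν < ζ < φ < τ < ε < κ < δ < α < λ < θ < ω.
The 7th largest is ε.

ε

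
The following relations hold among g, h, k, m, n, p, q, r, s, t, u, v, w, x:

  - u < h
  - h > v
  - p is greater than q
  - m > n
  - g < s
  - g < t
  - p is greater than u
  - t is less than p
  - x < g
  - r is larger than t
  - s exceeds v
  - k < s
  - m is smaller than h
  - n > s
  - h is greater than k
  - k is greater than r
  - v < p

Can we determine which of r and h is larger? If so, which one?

Following the relations from r: r < k < s < n < m < h.
So h is larger.

h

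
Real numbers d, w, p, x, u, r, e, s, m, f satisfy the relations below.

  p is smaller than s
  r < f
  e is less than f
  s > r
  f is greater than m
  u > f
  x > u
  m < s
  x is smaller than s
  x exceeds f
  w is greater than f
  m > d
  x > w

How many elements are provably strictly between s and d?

Chaining upward from d reaches: m, f, w, u, x.
Chaining downward from s reaches: r, e, p, m, f, w, u, x.
Strictly between d and s are those in both lists: m, f, w, u, x — 5 elements.

5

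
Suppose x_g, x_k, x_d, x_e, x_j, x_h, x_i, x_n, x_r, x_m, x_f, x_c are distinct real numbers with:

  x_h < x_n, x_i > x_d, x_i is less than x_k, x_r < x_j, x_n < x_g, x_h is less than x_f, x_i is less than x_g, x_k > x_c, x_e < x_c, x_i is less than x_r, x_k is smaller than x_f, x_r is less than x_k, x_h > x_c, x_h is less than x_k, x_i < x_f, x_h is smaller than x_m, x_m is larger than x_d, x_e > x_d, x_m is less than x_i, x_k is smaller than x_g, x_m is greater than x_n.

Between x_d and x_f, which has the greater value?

x_f

Link the given pairs in sequence: x_d < x_e; x_e < x_c; x_c < x_h; x_h < x_n; x_n < x_m; x_m < x_i; x_i < x_r; x_r < x_k; x_k < x_f.
Chaining these gives x_d < x_e < x_c < x_h < x_n < x_m < x_i < x_r < x_k < x_f.
So x_d < x_f; x_f is the larger of the two.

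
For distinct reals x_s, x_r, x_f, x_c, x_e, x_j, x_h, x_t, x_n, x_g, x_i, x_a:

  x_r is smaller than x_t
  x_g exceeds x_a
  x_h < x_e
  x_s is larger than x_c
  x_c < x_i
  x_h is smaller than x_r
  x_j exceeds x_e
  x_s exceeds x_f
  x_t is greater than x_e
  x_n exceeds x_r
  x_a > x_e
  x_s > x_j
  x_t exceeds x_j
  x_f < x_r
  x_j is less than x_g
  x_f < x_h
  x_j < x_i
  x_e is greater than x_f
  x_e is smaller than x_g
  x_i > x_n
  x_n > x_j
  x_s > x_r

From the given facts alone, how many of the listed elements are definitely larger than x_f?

The elements the relations force above x_f are x_h, x_e, x_j, x_a, x_r, x_t, x_n, x_s, x_g, x_i — no chain reaches any other.
That is 10.

10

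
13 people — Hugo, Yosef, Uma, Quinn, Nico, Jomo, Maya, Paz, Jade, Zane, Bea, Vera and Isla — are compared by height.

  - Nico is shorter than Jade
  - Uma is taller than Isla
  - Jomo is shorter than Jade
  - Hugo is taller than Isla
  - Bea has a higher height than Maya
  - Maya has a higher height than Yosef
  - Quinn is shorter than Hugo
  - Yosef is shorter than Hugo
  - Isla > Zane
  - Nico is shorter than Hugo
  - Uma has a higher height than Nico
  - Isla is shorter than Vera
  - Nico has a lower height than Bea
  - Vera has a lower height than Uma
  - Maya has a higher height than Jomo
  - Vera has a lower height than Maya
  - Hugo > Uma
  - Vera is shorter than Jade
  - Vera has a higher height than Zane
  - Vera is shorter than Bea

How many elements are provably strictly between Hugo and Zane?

The relations place Zane below Hugo. An element lies strictly between them when it is forced above Zane and also forced below Hugo.
Above Zane: {Isla, Vera, Uma, Maya, Bea, Jade}. Below Hugo: {Isla, Yosef, Nico, Quinn, Vera, Uma}.
Intersection: {Isla, Vera, Uma} — 3.

3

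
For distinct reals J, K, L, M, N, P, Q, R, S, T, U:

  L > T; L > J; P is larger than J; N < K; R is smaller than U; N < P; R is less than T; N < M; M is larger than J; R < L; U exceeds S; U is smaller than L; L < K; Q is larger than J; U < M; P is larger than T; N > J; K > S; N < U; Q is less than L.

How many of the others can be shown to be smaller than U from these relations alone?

The elements the relations force below U are J, N, S, R — no chain reaches any other.
That is 4.

4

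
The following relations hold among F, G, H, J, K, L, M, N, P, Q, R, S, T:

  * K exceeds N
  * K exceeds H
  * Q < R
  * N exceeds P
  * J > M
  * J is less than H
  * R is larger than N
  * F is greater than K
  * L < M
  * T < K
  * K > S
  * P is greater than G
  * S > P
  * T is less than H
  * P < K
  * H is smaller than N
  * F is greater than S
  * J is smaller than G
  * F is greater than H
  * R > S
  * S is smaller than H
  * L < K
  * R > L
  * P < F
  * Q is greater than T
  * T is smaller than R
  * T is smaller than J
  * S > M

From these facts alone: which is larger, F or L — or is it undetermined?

F

L < M and M < J give L < J.
Then J < G extends the chain to G.
Then G < P extends the chain to P.
With P < S: L < M < J < G < P < S.
Then S < H extends the chain to H.
Then H < N extends the chain to N.
Then N < K extends the chain to K.
Then K < F extends the chain to F.
So F is larger.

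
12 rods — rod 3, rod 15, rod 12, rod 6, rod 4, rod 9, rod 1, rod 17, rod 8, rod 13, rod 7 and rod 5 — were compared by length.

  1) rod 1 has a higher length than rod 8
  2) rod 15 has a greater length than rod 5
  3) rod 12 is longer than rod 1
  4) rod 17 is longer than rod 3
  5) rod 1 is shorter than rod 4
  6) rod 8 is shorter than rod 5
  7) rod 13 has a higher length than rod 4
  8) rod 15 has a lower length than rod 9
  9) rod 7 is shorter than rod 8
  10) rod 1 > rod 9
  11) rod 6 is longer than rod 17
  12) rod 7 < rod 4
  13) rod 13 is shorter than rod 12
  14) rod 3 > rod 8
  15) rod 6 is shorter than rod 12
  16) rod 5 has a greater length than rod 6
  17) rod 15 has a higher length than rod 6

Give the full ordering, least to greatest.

Each adjacent pair is fixed by a given relation: rod 7 < rod 8; rod 8 < rod 3; rod 3 < rod 17; rod 17 < rod 6; rod 6 < rod 5; rod 5 < rod 15; rod 15 < rod 9; rod 9 < rod 1; rod 1 < rod 4; rod 4 < rod 13; rod 13 < rod 12. Chaining them end to end gives the full order.

rod 7 < rod 8 < rod 3 < rod 17 < rod 6 < rod 5 < rod 15 < rod 9 < rod 1 < rod 4 < rod 13 < rod 12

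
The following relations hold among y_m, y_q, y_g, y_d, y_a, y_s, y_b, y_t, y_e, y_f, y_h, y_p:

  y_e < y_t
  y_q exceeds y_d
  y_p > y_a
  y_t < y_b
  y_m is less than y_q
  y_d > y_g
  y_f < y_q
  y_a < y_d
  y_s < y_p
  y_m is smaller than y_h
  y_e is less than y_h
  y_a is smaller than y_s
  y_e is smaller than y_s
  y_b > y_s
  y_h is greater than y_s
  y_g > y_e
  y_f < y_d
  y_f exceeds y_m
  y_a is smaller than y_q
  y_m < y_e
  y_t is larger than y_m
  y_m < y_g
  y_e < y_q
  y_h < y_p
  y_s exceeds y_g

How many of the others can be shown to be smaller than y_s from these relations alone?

From y_s the given relations immediately reach y_a, y_e, y_g.
From those, y_m — 4 in total.
Nothing else is reachable below y_s; 4 in all.

4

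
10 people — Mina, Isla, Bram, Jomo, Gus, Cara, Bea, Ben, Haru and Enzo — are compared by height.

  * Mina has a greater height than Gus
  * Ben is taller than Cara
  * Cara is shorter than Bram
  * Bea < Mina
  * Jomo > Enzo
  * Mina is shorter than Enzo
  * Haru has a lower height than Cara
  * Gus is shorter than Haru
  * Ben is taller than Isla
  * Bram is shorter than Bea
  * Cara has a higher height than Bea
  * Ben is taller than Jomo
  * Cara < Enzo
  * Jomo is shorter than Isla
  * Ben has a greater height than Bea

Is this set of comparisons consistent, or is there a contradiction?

inconsistent

Chaining the given relations yields Cara < Bram < Bea, so Cara < Bea. But one relation states Bea < Cara. These cannot both hold.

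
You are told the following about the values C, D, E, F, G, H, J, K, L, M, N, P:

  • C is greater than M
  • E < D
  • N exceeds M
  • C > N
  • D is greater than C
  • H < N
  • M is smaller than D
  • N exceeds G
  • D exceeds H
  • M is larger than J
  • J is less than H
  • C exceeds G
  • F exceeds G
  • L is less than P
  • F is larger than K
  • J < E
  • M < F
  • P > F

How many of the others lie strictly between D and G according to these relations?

2

Chaining upward from G reaches: F, N, P, C.
Chaining downward from D reaches: J, M, H, N, C, E.
Strictly between G and D are those in both lists: N, C — 2 elements.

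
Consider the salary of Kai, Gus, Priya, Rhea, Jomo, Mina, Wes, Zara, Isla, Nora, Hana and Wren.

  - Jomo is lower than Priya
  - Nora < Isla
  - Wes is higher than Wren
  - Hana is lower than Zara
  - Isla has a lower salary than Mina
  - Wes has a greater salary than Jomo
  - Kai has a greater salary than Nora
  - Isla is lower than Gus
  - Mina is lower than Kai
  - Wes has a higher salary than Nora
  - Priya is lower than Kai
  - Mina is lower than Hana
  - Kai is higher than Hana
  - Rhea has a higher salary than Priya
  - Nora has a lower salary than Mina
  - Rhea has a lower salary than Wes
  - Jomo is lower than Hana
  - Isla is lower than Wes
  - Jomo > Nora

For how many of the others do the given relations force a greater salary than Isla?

From Isla the given relations immediately reach Mina, Gus, Wes.
From those, Hana, Kai — 5 in total.
From those, Zara — 6 in total.
Nothing else is reachable above Isla; 6 in all.

6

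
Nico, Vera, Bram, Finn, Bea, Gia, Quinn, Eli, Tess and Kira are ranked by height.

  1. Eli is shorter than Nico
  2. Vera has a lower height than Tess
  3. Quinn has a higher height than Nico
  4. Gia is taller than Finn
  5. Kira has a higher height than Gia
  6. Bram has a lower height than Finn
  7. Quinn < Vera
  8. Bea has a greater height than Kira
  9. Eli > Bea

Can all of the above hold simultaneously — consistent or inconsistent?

The single ordering Bram < Finn < Gia < Kira < Bea < Eli < Nico < Quinn < Vera < Tess satisfies every listed relation, so no contradiction arises.

consistent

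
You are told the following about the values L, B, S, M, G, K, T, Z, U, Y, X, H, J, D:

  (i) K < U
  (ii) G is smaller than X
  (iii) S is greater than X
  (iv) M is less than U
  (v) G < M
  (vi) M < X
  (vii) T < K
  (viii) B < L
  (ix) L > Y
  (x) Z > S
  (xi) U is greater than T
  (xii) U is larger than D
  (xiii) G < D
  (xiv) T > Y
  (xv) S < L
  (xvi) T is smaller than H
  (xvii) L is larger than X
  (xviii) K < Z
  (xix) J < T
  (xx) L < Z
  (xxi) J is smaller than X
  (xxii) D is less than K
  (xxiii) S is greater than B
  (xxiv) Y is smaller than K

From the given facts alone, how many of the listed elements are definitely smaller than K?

5

The elements the relations force below K are J, G, Y, D, T — no chain reaches any other.
That is 5.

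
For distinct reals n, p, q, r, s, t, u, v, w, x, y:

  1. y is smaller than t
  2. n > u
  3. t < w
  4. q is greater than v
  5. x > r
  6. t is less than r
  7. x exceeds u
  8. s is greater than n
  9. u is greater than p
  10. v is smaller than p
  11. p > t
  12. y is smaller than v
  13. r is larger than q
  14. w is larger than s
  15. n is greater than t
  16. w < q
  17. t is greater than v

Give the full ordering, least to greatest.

y < v < t < p < u < n < s < w < q < r < x

The consecutive links are each given: y < v; v < t; t < p; p < u; u < n; n < s; s < w; w < q; q < r; r < x.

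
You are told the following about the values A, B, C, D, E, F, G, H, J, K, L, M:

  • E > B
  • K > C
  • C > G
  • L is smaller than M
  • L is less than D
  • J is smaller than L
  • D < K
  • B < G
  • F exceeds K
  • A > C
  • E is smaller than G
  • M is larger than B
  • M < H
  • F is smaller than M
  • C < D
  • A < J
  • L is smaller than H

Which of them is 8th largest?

A

Piecing the relations together gives one ordering: B < E < G < C < A < J < L < D < K < F < M < H.
Counting 8 from the largest end gives A.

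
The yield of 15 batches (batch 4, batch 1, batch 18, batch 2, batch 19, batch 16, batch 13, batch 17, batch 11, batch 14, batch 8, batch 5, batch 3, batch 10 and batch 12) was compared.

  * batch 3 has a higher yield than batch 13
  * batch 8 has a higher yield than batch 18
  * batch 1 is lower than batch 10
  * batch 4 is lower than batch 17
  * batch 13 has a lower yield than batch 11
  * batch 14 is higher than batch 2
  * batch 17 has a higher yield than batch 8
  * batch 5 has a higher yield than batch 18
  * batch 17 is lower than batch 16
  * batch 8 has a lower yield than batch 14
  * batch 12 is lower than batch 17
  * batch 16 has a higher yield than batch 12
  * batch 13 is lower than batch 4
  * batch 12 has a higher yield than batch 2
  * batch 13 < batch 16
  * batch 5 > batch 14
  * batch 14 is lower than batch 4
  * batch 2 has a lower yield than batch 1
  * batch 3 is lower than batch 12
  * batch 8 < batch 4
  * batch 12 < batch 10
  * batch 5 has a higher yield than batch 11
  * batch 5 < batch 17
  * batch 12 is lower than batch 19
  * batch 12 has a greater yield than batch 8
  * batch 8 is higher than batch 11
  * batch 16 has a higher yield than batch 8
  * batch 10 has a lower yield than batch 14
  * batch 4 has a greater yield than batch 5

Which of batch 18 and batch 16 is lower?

The relevant relations are batch 18 < batch 8; batch 8 < batch 12; batch 12 < batch 10; batch 10 < batch 14; batch 14 < batch 5; batch 5 < batch 4; batch 4 < batch 17; batch 17 < batch 16.
Together: batch 18 < batch 8 < batch 12 < batch 10 < batch 14 < batch 5 < batch 4 < batch 17 < batch 16.
So batch 18 < batch 16; batch 18 is the lower of the two.

batch 18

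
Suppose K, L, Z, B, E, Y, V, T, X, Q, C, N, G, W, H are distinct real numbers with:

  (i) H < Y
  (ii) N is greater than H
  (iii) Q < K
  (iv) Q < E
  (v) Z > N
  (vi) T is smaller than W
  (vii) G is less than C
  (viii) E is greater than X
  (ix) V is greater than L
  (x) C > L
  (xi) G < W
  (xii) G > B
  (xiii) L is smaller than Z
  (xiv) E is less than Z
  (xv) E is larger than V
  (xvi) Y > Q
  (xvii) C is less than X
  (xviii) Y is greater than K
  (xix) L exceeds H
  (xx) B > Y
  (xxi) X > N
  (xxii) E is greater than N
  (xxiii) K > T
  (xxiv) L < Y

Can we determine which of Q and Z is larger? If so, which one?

Q < K < Y < B < G < C < X < E < Z, by transitivity through K, Y, B, G, C, X, E.
So Z is larger.

Z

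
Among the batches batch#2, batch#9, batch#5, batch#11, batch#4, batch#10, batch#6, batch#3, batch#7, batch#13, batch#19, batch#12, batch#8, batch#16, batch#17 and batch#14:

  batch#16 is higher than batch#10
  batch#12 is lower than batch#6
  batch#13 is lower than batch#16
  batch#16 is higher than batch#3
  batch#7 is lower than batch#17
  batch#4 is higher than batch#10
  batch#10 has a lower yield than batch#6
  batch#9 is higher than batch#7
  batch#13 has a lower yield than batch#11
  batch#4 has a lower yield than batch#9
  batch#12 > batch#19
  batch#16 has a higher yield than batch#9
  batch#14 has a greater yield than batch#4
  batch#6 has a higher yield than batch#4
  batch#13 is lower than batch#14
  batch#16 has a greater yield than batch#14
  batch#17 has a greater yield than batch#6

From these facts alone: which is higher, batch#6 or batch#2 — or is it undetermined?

Following every chain through batch#2: nothing is chained to batch#2.
batch#6 is not reached, and no chain runs the other way from batch#6 to batch#2.
So the given relations leave the order of batch#2 and batch#6 undetermined.

undetermined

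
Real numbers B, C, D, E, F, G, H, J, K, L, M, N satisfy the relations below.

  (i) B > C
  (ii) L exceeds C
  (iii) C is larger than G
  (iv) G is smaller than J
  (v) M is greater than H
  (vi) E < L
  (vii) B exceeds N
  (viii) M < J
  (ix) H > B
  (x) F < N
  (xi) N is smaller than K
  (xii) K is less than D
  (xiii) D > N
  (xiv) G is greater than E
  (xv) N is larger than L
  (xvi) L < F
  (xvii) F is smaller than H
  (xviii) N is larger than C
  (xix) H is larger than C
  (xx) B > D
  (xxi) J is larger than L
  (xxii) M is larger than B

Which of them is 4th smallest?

L

Chaining the given pairs: E < G < C < L < F < N < K < D < B < H < M < J.
Counting 4 from the smallest end gives L.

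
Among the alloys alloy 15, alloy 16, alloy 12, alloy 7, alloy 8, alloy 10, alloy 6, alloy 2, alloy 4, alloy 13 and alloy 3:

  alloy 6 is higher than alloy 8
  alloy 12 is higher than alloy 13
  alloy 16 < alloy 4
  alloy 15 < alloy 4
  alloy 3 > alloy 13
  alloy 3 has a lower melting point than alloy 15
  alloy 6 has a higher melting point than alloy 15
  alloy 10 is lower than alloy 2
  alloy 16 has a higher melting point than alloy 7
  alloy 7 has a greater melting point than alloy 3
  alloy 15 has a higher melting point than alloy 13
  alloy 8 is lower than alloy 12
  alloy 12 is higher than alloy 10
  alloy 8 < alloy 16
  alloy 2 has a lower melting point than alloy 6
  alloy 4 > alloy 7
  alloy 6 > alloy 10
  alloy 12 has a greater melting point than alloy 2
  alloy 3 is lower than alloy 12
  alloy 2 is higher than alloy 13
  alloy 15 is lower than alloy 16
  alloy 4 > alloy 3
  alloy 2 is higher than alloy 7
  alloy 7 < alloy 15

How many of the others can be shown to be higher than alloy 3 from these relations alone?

From alloy 3 the given relations immediately reach alloy 7, alloy 15, alloy 4, alloy 12.
From those, alloy 2, alloy 6, alloy 16 — 7 in total.
No other element is forced above alloy 3 by the given relations, so the count is 7.

7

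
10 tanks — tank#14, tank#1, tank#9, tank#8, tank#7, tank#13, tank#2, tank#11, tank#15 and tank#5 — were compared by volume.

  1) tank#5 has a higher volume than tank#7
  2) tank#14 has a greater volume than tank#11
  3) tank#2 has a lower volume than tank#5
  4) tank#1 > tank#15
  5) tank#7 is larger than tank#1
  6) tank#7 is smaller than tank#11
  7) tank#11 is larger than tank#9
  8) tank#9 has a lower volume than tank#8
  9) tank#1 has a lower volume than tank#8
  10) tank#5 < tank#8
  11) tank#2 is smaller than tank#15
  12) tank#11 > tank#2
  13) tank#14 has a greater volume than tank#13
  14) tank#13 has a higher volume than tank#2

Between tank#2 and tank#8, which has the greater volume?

tank#8

Chaining the given relations: tank#2 < tank#15 < tank#1 < tank#7 < tank#5 < tank#8.
So tank#2 < tank#8; tank#8 is the larger of the two.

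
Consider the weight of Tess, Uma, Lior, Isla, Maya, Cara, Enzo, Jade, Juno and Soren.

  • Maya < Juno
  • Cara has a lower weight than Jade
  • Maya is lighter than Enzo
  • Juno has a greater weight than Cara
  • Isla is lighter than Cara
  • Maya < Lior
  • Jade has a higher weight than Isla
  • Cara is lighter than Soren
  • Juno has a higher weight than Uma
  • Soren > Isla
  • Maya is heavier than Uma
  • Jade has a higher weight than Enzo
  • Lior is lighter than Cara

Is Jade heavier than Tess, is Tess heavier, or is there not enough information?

undetermined

Following every chain through Tess: nothing is chained to Tess.
Jade is not reached, and no chain runs the other way from Jade to Tess.
So the given relations leave the order of Tess and Jade undetermined.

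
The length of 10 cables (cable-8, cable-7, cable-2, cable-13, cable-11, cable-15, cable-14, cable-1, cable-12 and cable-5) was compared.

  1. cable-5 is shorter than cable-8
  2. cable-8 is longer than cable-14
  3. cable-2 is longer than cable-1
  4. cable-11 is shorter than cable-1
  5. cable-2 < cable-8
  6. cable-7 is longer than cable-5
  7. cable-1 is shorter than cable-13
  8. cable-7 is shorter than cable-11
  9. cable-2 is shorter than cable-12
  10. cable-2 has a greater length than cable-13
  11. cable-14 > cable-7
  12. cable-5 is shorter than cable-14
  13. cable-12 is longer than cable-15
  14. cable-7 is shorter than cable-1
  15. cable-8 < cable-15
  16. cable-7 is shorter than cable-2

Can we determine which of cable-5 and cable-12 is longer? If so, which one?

cable-5 < cable-7 and cable-7 < cable-11 give cable-5 < cable-11.
Then cable-11 < cable-1 extends the chain to cable-1.
Then cable-1 < cable-13 extends the chain to cable-13.
With cable-13 < cable-2: cable-5 < cable-7 < cable-11 < cable-1 < cable-13 < cable-2.
Then cable-2 < cable-8 extends the chain to cable-8.
With cable-8 < cable-15: cable-5 < cable-7 < cable-11 < cable-1 < cable-13 < cable-2 < cable-8 < cable-15.
With cable-15 < cable-12: cable-5 < cable-7 < cable-11 < cable-1 < cable-13 < cable-2 < cable-8 < cable-15 < cable-12.
So cable-12 is longer.

cable-12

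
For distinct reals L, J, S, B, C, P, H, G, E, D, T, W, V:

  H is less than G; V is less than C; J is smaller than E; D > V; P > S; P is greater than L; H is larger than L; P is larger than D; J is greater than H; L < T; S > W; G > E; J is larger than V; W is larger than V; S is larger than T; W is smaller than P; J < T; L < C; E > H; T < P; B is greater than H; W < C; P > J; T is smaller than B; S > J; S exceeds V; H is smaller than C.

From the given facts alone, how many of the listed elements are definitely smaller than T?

4

Directly below T: L, J.
One step further: V, H (4 so far).
No other element is forced below T by the given relations, so the count is 4.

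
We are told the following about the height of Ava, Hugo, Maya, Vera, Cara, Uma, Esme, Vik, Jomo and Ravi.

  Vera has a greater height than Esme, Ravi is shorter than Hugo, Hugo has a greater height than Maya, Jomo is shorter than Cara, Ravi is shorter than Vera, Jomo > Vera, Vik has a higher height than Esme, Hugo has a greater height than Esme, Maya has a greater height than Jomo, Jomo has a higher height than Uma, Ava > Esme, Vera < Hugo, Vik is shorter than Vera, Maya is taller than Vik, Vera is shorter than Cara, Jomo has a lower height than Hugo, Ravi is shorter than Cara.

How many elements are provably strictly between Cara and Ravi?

2

Chaining upward from Ravi reaches: Vera, Jomo, Maya, Hugo.
Chaining downward from Cara reaches: Esme, Uma, Vik, Vera, Jomo.
Strictly between Ravi and Cara are those in both lists: Vera, Jomo — 2 elements.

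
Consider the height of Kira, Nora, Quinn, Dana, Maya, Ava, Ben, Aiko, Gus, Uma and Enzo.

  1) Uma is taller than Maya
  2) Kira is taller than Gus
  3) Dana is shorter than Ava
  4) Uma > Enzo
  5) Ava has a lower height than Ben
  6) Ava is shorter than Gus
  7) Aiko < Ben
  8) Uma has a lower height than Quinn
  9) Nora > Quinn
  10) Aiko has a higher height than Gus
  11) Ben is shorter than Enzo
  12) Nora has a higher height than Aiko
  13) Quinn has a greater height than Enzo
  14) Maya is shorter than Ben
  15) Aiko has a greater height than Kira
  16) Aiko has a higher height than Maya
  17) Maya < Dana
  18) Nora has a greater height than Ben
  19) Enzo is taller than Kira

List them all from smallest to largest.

Maya < Dana < Ava < Gus < Kira < Aiko < Ben < Enzo < Uma < Quinn < Nora

Each adjacent pair is fixed by a given relation: Maya < Dana; Dana < Ava; Ava < Gus; Gus < Kira; Kira < Aiko; Aiko < Ben; Ben < Enzo; Enzo < Uma; Uma < Quinn; Quinn < Nora. Chaining them end to end gives the full order.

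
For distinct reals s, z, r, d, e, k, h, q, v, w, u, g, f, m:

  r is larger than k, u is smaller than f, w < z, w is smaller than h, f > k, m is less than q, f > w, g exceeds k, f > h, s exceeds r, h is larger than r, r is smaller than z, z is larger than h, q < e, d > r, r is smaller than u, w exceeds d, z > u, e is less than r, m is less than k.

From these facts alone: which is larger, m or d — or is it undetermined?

d

Following the relations from m: m < q < e < r < d.
So d is larger.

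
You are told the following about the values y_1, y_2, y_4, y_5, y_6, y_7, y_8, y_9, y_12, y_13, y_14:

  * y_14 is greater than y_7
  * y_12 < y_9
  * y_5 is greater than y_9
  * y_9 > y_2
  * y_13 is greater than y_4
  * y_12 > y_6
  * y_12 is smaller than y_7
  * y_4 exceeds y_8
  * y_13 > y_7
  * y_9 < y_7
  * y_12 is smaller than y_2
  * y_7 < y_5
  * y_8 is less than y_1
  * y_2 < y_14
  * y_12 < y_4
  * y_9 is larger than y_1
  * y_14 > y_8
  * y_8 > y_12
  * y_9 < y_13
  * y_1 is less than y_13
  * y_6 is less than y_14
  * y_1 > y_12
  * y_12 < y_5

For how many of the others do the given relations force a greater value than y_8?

7

The elements the relations force above y_8 are y_1, y_9, y_4, y_7, y_13, y_5, y_14 — no chain reaches any other.
That is 7.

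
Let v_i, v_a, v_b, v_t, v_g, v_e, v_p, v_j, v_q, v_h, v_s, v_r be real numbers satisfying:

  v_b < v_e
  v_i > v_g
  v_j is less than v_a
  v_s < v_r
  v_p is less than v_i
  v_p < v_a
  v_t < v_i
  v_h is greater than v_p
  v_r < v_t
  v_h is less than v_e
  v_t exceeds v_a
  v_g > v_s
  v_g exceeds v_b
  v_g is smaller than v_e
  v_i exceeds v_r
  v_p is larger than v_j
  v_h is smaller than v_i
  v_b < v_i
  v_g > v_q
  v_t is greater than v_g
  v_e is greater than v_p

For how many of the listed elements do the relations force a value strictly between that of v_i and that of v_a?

1

The relations place v_a below v_i. An element lies strictly between them when it is forced above v_a and also forced below v_i.
Above v_a: {v_t}. Below v_i: {v_j, v_s, v_b, v_q, v_p, v_r, v_h, v_g, v_t}.
Intersection: {v_t} — 1.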